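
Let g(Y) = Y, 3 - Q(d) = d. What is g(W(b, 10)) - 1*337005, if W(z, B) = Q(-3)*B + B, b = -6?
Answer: -336935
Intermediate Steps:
Q(d) = 3 - d
W(z, B) = 7*B (W(z, B) = (3 - 1*(-3))*B + B = (3 + 3)*B + B = 6*B + B = 7*B)
g(W(b, 10)) - 1*337005 = 7*10 - 1*337005 = 70 - 337005 = -336935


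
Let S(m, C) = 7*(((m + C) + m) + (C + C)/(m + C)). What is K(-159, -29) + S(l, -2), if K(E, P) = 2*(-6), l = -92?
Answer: -61744/47 ≈ -1313.7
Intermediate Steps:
K(E, P) = -12
S(m, C) = 7*C + 14*m + 14*C/(C + m) (S(m, C) = 7*(((C + m) + m) + (2*C)/(C + m)) = 7*((C + 2*m) + 2*C/(C + m)) = 7*(C + 2*m + 2*C/(C + m)) = 7*C + 14*m + 14*C/(C + m))
K(-159, -29) + S(l, -2) = -12 + 7*((-2)² + 2*(-2) + 2*(-92)² + 3*(-2)*(-92))/(-2 - 92) = -12 + 7*(4 - 4 + 2*8464 + 552)/(-94) = -12 + 7*(-1/94)*(4 - 4 + 16928 + 552) = -12 + 7*(-1/94)*17480 = -12 - 61180/47 = -61744/47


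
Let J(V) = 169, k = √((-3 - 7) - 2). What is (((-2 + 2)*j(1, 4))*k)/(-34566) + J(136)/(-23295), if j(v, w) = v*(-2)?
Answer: -169/23295 ≈ -0.0072548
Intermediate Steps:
j(v, w) = -2*v
k = 2*I*√3 (k = √(-10 - 2) = √(-12) = 2*I*√3 ≈ 3.4641*I)
(((-2 + 2)*j(1, 4))*k)/(-34566) + J(136)/(-23295) = (((-2 + 2)*(-2*1))*(2*I*√3))/(-34566) + 169/(-23295) = ((0*(-2))*(2*I*√3))*(-1/34566) + 169*(-1/23295) = (0*(2*I*√3))*(-1/34566) - 169/23295 = 0*(-1/34566) - 169/23295 = 0 - 169/23295 = -169/23295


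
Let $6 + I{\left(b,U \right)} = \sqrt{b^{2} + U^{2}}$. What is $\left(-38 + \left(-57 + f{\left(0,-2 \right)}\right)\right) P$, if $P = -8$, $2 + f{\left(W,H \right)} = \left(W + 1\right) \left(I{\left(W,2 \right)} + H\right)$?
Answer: $824$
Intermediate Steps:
$I{\left(b,U \right)} = -6 + \sqrt{U^{2} + b^{2}}$ ($I{\left(b,U \right)} = -6 + \sqrt{b^{2} + U^{2}} = -6 + \sqrt{U^{2} + b^{2}}$)
$f{\left(W,H \right)} = -2 + \left(1 + W\right) \left(-6 + H + \sqrt{4 + W^{2}}\right)$ ($f{\left(W,H \right)} = -2 + \left(W + 1\right) \left(\left(-6 + \sqrt{2^{2} + W^{2}}\right) + H\right) = -2 + \left(1 + W\right) \left(\left(-6 + \sqrt{4 + W^{2}}\right) + H\right) = -2 + \left(1 + W\right) \left(-6 + H + \sqrt{4 + W^{2}}\right)$)
$\left(-38 + \left(-57 + f{\left(0,-2 \right)}\right)\right) P = \left(-38 - \left(67 - \sqrt{4 + 0^{2}}\right)\right) \left(-8\right) = \left(-38 - \left(67 - \sqrt{4 + 0}\right)\right) \left(-8\right) = \left(-38 + \left(-57 + \left(-8 - 2 + \sqrt{4} + 0 + 0 \left(-6 + \sqrt{4}\right)\right)\right)\right) \left(-8\right) = \left(-38 + \left(-57 + \left(-8 - 2 + 2 + 0 + 0 \left(-6 + 2\right)\right)\right)\right) \left(-8\right) = \left(-38 + \left(-57 + \left(-8 - 2 + 2 + 0 + 0 \left(-4\right)\right)\right)\right) \left(-8\right) = \left(-38 + \left(-57 + \left(-8 - 2 + 2 + 0 + 0\right)\right)\right) \left(-8\right) = \left(-38 - 65\right) \left(-8\right) = \left(-103\right) \left(-8\right) = 824$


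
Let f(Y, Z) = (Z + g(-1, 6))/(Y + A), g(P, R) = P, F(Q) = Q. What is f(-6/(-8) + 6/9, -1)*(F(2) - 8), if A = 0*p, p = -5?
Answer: 144/17 ≈ 8.4706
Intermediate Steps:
A = 0 (A = 0*(-5) = 0)
f(Y, Z) = (-1 + Z)/Y (f(Y, Z) = (Z - 1)/(Y + 0) = (-1 + Z)/Y)
f(-6/(-8) + 6/9, -1)*(F(2) - 8) = ((-1 - 1)/(-6/(-8) + 6/9))*(2 - 8) = (-2/(-6*(-1/8) + 6*(1/9)))*(-6) = (-2/(3/4 + 2/3))*(-6) = (-2/(17/12))*(-6) = ((12/17)*(-2))*(-6) = -24/17*(-6) = 144/17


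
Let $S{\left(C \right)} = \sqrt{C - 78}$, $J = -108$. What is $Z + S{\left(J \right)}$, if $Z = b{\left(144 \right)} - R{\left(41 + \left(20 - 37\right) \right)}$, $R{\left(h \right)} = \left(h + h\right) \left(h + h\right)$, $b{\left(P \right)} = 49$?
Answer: $-2255 + i \sqrt{186} \approx -2255.0 + 13.638 i$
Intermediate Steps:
$S{\left(C \right)} = \sqrt{-78 + C}$
$R{\left(h \right)} = 4 h^{2}$ ($R{\left(h \right)} = 2 h 2 h = 4 h^{2}$)
$Z = -2255$ ($Z = 49 - 4 \left(41 + \left(20 - 37\right)\right)^{2} = 49 - 4 \left(41 - 17\right)^{2} = 49 - 4 \cdot 24^{2} = 49 - 4 \cdot 576 = 49 - 2304 = -2255$)
$Z + S{\left(J \right)} = -2255 + \sqrt{-78 - 108} = -2255 + \sqrt{-186} = -2255 + i \sqrt{186}$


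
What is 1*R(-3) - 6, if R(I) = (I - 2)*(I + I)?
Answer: 24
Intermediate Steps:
R(I) = 2*I*(-2 + I) (R(I) = (-2 + I)*(2*I) = 2*I*(-2 + I))
1*R(-3) - 6 = 1*(2*(-3)*(-2 - 3)) - 6 = 1*(2*(-3)*(-5)) - 6 = 1*30 - 6 = 30 - 6 = 24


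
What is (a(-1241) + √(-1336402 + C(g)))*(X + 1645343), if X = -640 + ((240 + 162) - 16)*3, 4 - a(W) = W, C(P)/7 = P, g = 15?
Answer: 2049096945 + 1645861*I*√1336297 ≈ 2.0491e+9 + 1.9026e+9*I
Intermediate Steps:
C(P) = 7*P
a(W) = 4 - W
X = 518 (X = -640 + (402 - 16)*3 = -640 + 386*3 = -640 + 1158 = 518)
(a(-1241) + √(-1336402 + C(g)))*(X + 1645343) = ((4 - 1*(-1241)) + √(-1336402 + 7*15))*(518 + 1645343) = ((4 + 1241) + √(-1336402 + 105))*1645861 = (1245 + √(-1336297))*1645861 = (1245 + I*√1336297)*1645861 = 2049096945 + 1645861*I*√1336297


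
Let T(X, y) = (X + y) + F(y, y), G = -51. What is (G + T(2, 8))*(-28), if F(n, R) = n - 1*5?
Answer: 1064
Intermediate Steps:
F(n, R) = -5 + n (F(n, R) = n - 5 = -5 + n)
T(X, y) = -5 + X + 2*y (T(X, y) = (X + y) + (-5 + y) = -5 + X + 2*y)
(G + T(2, 8))*(-28) = (-51 + (-5 + 2 + 2*8))*(-28) = (-51 + (-5 + 2 + 16))*(-28) = (-51 + 13)*(-28) = -38*(-28) = 1064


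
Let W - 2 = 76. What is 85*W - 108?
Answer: 6522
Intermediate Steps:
W = 78 (W = 2 + 76 = 78)
85*W - 108 = 85*78 - 108 = 6630 - 108 = 6522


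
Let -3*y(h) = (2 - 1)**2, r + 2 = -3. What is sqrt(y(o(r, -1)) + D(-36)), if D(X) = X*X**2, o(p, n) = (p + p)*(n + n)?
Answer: I*sqrt(419907)/3 ≈ 216.0*I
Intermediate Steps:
r = -5 (r = -2 - 3 = -5)
o(p, n) = 4*n*p (o(p, n) = (2*p)*(2*n) = 4*n*p)
D(X) = X**3
y(h) = -1/3 (y(h) = -(2 - 1)**2/3 = -1/3*1**2 = -1/3*1 = -1/3)
sqrt(y(o(r, -1)) + D(-36)) = sqrt(-1/3 + (-36)**3) = sqrt(-1/3 - 46656) = sqrt(-139969/3) = I*sqrt(419907)/3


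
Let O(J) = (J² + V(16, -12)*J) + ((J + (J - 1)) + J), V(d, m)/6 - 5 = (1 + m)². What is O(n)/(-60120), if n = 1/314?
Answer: -46577/1975863840 ≈ -2.3573e-5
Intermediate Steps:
V(d, m) = 30 + 6*(1 + m)²
n = 1/314 ≈ 0.0031847
O(J) = -1 + J² + 759*J (O(J) = (J² + (30 + 6*(1 - 12)²)*J) + ((J + (J - 1)) + J) = (J² + (30 + 6*(-11)²)*J) + ((J + (-1 + J)) + J) = (J² + (30 + 6*121)*J) + ((-1 + 2*J) + J) = (J² + (30 + 726)*J) + (-1 + 3*J) = (J² + 756*J) + (-1 + 3*J) = -1 + J² + 759*J)
O(n)/(-60120) = (-1 + (1/314)² + 759*(1/314))/(-60120) = (-1 + 1/98596 + 759/314)*(-1/60120) = (139731/98596)*(-1/60120) = -46577/1975863840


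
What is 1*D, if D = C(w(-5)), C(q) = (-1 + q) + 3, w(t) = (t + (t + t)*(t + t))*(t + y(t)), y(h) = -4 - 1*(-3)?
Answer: -568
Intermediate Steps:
y(h) = -1 (y(h) = -4 + 3 = -1)
w(t) = (-1 + t)*(t + 4*t²) (w(t) = (t + (t + t)*(t + t))*(t - 1) = (t + (2*t)*(2*t))*(-1 + t) = (t + 4*t²)*(-1 + t) = (-1 + t)*(t + 4*t²))
C(q) = 2 + q
D = -568 (D = 2 - 5*(-1 - 3*(-5) + 4*(-5)²) = 2 - 5*(-1 + 15 + 4*25) = 2 - 5*(-1 + 15 + 100) = 2 - 5*114 = 2 - 570 = -568)
1*D = 1*(-568) = -568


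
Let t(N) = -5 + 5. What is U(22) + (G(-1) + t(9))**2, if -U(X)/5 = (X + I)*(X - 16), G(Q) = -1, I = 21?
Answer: -1289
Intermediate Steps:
t(N) = 0
U(X) = -5*(-16 + X)*(21 + X) (U(X) = -5*(X + 21)*(X - 16) = -5*(21 + X)*(-16 + X) = -5*(-16 + X)*(21 + X))
U(22) + (G(-1) + t(9))**2 = (1680 - 25*22 - 5*22**2) + (-1 + 0)**2 = (1680 - 550 - 5*484) + (-1)**2 = (1680 - 550 - 2420) + 1 = -1290 + 1 = -1289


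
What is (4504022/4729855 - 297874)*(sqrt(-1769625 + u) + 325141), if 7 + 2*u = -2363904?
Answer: -458089959762318968/4729855 - 704448162124*I*sqrt(11806322)/4729855 ≈ -9.6851e+10 - 5.1175e+8*I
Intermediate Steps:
u = -2363911/2 (u = -7/2 + (1/2)*(-2363904) = -7/2 - 1181952 = -2363911/2 ≈ -1.1820e+6)
(4504022/4729855 - 297874)*(sqrt(-1769625 + u) + 325141) = (4504022/4729855 - 297874)*(sqrt(-1769625 - 2363911/2) + 325141) = (4504022*(1/4729855) - 297874)*(sqrt(-5903161/2) + 325141) = (4504022/4729855 - 297874)*(I*sqrt(11806322)/2 + 325141) = -1408896324248*(325141 + I*sqrt(11806322)/2)/4729855 = -458089959762318968/4729855 - 704448162124*I*sqrt(11806322)/4729855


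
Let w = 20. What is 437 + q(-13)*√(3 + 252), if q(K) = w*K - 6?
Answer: 437 - 266*√255 ≈ -3810.7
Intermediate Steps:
q(K) = -6 + 20*K (q(K) = 20*K - 6 = -6 + 20*K)
437 + q(-13)*√(3 + 252) = 437 + (-6 + 20*(-13))*√(3 + 252) = 437 + (-6 - 260)*√255 = 437 - 266*√255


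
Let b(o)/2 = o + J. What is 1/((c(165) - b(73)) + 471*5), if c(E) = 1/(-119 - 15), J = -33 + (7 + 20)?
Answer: 134/297613 ≈ 0.00045025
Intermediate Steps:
J = -6 (J = -33 + 27 = -6)
c(E) = -1/134 (c(E) = 1/(-134) = -1/134)
b(o) = -12 + 2*o (b(o) = 2*(o - 6) = 2*(-6 + o) = -12 + 2*o)
1/((c(165) - b(73)) + 471*5) = 1/((-1/134 - (-12 + 2*73)) + 471*5) = 1/((-1/134 - (-12 + 146)) + 2355) = 1/((-1/134 - 1*134) + 2355) = 1/((-1/134 - 134) + 2355) = 1/(-17957/134 + 2355) = 1/(297613/134) = 134/297613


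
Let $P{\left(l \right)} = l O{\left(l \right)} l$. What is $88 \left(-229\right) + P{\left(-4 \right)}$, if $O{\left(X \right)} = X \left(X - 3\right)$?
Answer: $-19704$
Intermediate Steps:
$O{\left(X \right)} = X \left(-3 + X\right)$
$P{\left(l \right)} = l^{3} \left(-3 + l\right)$ ($P{\left(l \right)} = l l \left(-3 + l\right) l = l^{2} \left(-3 + l\right) l = l^{3} \left(-3 + l\right)$)
$88 \left(-229\right) + P{\left(-4 \right)} = 88 \left(-229\right) + \left(-4\right)^{3} \left(-3 - 4\right) = -20152 - -448 = -20152 + 448 = -19704$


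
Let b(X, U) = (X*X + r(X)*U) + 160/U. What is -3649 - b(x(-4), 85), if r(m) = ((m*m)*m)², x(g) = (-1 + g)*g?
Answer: -92480068865/17 ≈ -5.4400e+9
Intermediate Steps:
x(g) = g*(-1 + g)
r(m) = m⁶ (r(m) = (m²*m)² = (m³)² = m⁶)
b(X, U) = X² + 160/U + U*X⁶ (b(X, U) = (X*X + X⁶*U) + 160/U = (X² + U*X⁶) + 160/U = X² + 160/U + U*X⁶)
-3649 - b(x(-4), 85) = -3649 - ((-4*(-1 - 4))² + 160/85 + 85*(-4*(-1 - 4))⁶) = -3649 - ((-4*(-5))² + 160*(1/85) + 85*(-4*(-5))⁶) = -3649 - (20² + 32/17 + 85*20⁶) = -3649 - (400 + 32/17 + 85*64000000) = -3649 - (400 + 32/17 + 5440000000) = -3649 - 1*92480006832/17 = -3649 - 92480006832/17 = -92480068865/17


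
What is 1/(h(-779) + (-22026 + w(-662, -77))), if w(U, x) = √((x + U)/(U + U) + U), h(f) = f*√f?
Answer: 662/(-14581212 + I*√289872919 - 515698*I*√779) ≈ -2.3022e-5 + 2.2698e-5*I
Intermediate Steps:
h(f) = f^(3/2)
w(U, x) = √(U + (U + x)/(2*U)) (w(U, x) = √((U + x)/((2*U)) + U) = √((U + x)*(1/(2*U)) + U) = √((U + x)/(2*U) + U) = √(U + (U + x)/(2*U)))
1/(h(-779) + (-22026 + w(-662, -77))) = 1/((-779)^(3/2) + (-22026 + √(2 + 4*(-662) + 2*(-77)/(-662))/2)) = 1/(-779*I*√779 + (-22026 + √(2 - 2648 + 2*(-77)*(-1/662))/2)) = 1/(-779*I*√779 + (-22026 + √(2 - 2648 + 77/331)/2)) = 1/(-779*I*√779 + (-22026 + √(-875749/331)/2)) = 1/(-779*I*√779 + (-22026 + (I*√289872919/331)/2)) = 1/(-779*I*√779 + (-22026 + I*√289872919/662)) = 1/(-22026 - 779*I*√779 + I*√289872919/662)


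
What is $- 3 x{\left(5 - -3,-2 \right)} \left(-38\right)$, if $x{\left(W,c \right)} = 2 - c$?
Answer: $456$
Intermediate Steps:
$- 3 x{\left(5 - -3,-2 \right)} \left(-38\right) = - 3 \left(2 - -2\right) \left(-38\right) = - 3 \left(2 + 2\right) \left(-38\right) = \left(-3\right) 4 \left(-38\right) = \left(-12\right) \left(-38\right) = 456$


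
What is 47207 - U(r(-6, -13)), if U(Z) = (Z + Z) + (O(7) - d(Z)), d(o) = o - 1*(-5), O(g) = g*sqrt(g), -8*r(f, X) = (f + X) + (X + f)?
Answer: 188829/4 - 7*sqrt(7) ≈ 47189.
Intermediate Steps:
r(f, X) = -X/4 - f/4 (r(f, X) = -((f + X) + (X + f))/8 = -((X + f) + (X + f))/8 = -(2*X + 2*f)/8 = -X/4 - f/4)
O(g) = g**(3/2)
d(o) = 5 + o (d(o) = o + 5 = 5 + o)
U(Z) = -5 + Z + 7*sqrt(7) (U(Z) = (Z + Z) + (7**(3/2) - (5 + Z)) = 2*Z + (7*sqrt(7) + (-5 - Z)) = 2*Z + (-5 - Z + 7*sqrt(7)) = -5 + Z + 7*sqrt(7))
47207 - U(r(-6, -13)) = 47207 - (-5 + (-1/4*(-13) - 1/4*(-6)) + 7*sqrt(7)) = 47207 - (-5 + (13/4 + 3/2) + 7*sqrt(7)) = 47207 - (-5 + 19/4 + 7*sqrt(7)) = 47207 - (-1/4 + 7*sqrt(7)) = 47207 + (1/4 - 7*sqrt(7)) = 188829/4 - 7*sqrt(7)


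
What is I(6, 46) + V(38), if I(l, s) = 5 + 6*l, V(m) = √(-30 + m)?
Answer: 41 + 2*√2 ≈ 43.828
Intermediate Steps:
I(6, 46) + V(38) = (5 + 6*6) + √(-30 + 38) = (5 + 36) + √8 = 41 + 2*√2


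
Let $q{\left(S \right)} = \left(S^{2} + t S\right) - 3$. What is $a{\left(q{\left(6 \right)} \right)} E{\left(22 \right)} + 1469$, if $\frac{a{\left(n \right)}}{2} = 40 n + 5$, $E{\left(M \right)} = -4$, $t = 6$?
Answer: $-20651$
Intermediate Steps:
$q{\left(S \right)} = -3 + S^{2} + 6 S$ ($q{\left(S \right)} = \left(S^{2} + 6 S\right) - 3 = -3 + S^{2} + 6 S$)
$a{\left(n \right)} = 10 + 80 n$ ($a{\left(n \right)} = 2 \left(40 n + 5\right) = 2 \left(5 + 40 n\right) = 10 + 80 n$)
$a{\left(q{\left(6 \right)} \right)} E{\left(22 \right)} + 1469 = \left(10 + 80 \left(-3 + 6^{2} + 6 \cdot 6\right)\right) \left(-4\right) + 1469 = \left(10 + 80 \left(-3 + 36 + 36\right)\right) \left(-4\right) + 1469 = \left(10 + 80 \cdot 69\right) \left(-4\right) + 1469 = \left(10 + 5520\right) \left(-4\right) + 1469 = 5530 \left(-4\right) + 1469 = -22120 + 1469 = -20651$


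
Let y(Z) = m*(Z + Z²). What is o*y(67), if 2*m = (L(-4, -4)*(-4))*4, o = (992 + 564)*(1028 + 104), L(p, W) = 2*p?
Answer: 513593724928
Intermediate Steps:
o = 1761392 (o = 1556*1132 = 1761392)
m = 64 (m = (((2*(-4))*(-4))*4)/2 = (-8*(-4)*4)/2 = (32*4)/2 = (½)*128 = 64)
y(Z) = 64*Z + 64*Z² (y(Z) = 64*(Z + Z²) = 64*Z + 64*Z²)
o*y(67) = 1761392*(64*67*(1 + 67)) = 1761392*(64*67*68) = 1761392*291584 = 513593724928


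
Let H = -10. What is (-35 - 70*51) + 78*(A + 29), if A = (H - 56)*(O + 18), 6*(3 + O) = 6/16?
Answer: -315539/4 ≈ -78885.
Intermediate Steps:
O = -47/16 (O = -3 + (6/16)/6 = -3 + (6*(1/16))/6 = -3 + (⅙)*(3/8) = -3 + 1/16 = -47/16 ≈ -2.9375)
A = -7953/8 (A = (-10 - 56)*(-47/16 + 18) = -66*241/16 = -7953/8 ≈ -994.13)
(-35 - 70*51) + 78*(A + 29) = (-35 - 70*51) + 78*(-7953/8 + 29) = (-35 - 3570) + 78*(-7721/8) = -3605 - 301119/4 = -315539/4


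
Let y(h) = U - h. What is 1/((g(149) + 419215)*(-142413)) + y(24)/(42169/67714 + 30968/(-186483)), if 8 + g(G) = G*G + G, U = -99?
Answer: -97669561294857109950541/362638487971220288475 ≈ -269.33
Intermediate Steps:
y(h) = -99 - h
g(G) = -8 + G + G**2 (g(G) = -8 + (G*G + G) = -8 + (G**2 + G) = -8 + (G + G**2) = -8 + G + G**2)
1/((g(149) + 419215)*(-142413)) + y(24)/(42169/67714 + 30968/(-186483)) = 1/(((-8 + 149 + 149**2) + 419215)*(-142413)) + (-99 - 1*24)/(42169/67714 + 30968/(-186483)) = -1/142413/((-8 + 149 + 22201) + 419215) + (-99 - 24)/(42169*(1/67714) + 30968*(-1/186483)) = -1/142413/(22342 + 419215) - 123/(42169/67714 - 30968/186483) = -1/142413/441557 - 123/5766834475/12627509862 = (1/441557)*(-1/142413) - 123*12627509862/5766834475 = -1/62883457041 - 1553183713026/5766834475 = -97669561294857109950541/362638487971220288475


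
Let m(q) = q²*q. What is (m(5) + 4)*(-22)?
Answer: -2838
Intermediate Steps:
m(q) = q³
(m(5) + 4)*(-22) = (5³ + 4)*(-22) = (125 + 4)*(-22) = 129*(-22) = -2838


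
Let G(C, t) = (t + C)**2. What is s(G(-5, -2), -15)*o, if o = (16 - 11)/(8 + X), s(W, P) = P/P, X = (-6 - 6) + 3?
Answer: -5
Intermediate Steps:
X = -9 (X = -12 + 3 = -9)
G(C, t) = (C + t)**2
s(W, P) = 1
o = -5 (o = (16 - 11)/(8 - 9) = 5/(-1) = 5*(-1) = -5)
s(G(-5, -2), -15)*o = 1*(-5) = -5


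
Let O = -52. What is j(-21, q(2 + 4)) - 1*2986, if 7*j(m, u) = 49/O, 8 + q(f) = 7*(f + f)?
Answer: -155279/52 ≈ -2986.1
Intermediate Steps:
q(f) = -8 + 14*f (q(f) = -8 + 7*(f + f) = -8 + 7*(2*f) = -8 + 14*f)
j(m, u) = -7/52 (j(m, u) = (49/(-52))/7 = (49*(-1/52))/7 = (1/7)*(-49/52) = -7/52)
j(-21, q(2 + 4)) - 1*2986 = -7/52 - 1*2986 = -7/52 - 2986 = -155279/52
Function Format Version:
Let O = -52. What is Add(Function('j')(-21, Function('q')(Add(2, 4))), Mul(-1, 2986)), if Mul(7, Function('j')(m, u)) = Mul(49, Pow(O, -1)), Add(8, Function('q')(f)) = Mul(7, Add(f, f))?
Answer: Rational(-155279, 52) ≈ -2986.1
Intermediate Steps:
Function('q')(f) = Add(-8, Mul(14, f)) (Function('q')(f) = Add(-8, Mul(7, Add(f, f))) = Add(-8, Mul(7, Mul(2, f))) = Add(-8, Mul(14, f)))
Function('j')(m, u) = Rational(-7, 52) (Function('j')(m, u) = Mul(Rational(1, 7), Mul(49, Pow(-52, -1))) = Mul(Rational(1, 7), Mul(49, Rational(-1, 52))) = Mul(Rational(1, 7), Rational(-49, 52)) = Rational(-7, 52))
Add(Function('j')(-21, Function('q')(Add(2, 4))), Mul(-1, 2986)) = Add(Rational(-7, 52), Mul(-1, 2986)) = Add(Rational(-7, 52), -2986) = Rational(-155279, 52)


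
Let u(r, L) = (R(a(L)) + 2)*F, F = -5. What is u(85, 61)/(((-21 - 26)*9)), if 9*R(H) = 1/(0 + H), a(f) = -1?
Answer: 85/3807 ≈ 0.022327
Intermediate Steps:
R(H) = 1/(9*H) (R(H) = 1/(9*(0 + H)) = 1/(9*H))
u(r, L) = -85/9 (u(r, L) = ((⅑)/(-1) + 2)*(-5) = ((⅑)*(-1) + 2)*(-5) = (-⅑ + 2)*(-5) = (17/9)*(-5) = -85/9)
u(85, 61)/(((-21 - 26)*9)) = -85*1/(9*(-21 - 26))/9 = -85/(9*((-47*9))) = -85/9/(-423) = -85/9*(-1/423) = 85/3807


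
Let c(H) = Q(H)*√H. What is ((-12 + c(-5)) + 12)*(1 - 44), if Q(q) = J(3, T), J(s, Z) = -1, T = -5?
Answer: 43*I*√5 ≈ 96.151*I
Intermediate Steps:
Q(q) = -1
c(H) = -√H
((-12 + c(-5)) + 12)*(1 - 44) = ((-12 - √(-5)) + 12)*(1 - 44) = ((-12 - I*√5) + 12)*(-43) = -I*√5*(-43) = 43*I*√5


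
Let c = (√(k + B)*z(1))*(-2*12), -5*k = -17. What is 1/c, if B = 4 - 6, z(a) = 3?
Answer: -√35/504 ≈ -0.011738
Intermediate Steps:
k = 17/5 (k = -⅕*(-17) = 17/5 ≈ 3.4000)
B = -2
c = -72*√35/5 (c = (√(17/5 - 2)*3)*(-2*12) = (√(7/5)*3)*(-24) = ((√35/5)*3)*(-24) = (3*√35/5)*(-24) = -72*√35/5 ≈ -85.192)
1/c = 1/(-72*√35/5) = -√35/504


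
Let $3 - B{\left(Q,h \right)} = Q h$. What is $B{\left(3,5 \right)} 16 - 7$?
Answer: $-199$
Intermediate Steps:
$B{\left(Q,h \right)} = 3 - Q h$
$B{\left(3,5 \right)} 16 - 7 = \left(3 - 3 \cdot 5\right) 16 - 7 = \left(3 - 15\right) 16 - 7 = \left(-12\right) 16 - 7 = -192 - 7 = -199$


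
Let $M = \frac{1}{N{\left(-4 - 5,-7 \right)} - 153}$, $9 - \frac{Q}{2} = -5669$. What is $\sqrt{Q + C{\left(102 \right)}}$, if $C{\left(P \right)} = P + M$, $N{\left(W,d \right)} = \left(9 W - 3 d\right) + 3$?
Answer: $\frac{\sqrt{505297590}}{210} \approx 107.04$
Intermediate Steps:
$Q = 11356$ ($Q = 18 - -11338 = 18 + 11338 = 11356$)
$N{\left(W,d \right)} = 3 - 3 d + 9 W$ ($N{\left(W,d \right)} = \left(- 3 d + 9 W\right) + 3 = 3 - 3 d + 9 W$)
$M = - \frac{1}{210}$ ($M = \frac{1}{\left(3 - -21 + 9 \left(-4 - 5\right)\right) - 153} = \frac{1}{\left(3 + 21 + 9 \left(-9\right)\right) - 153} = \frac{1}{\left(3 + 21 - 81\right) - 153} = \frac{1}{-57 - 153} = \frac{1}{-210} = - \frac{1}{210} \approx -0.0047619$)
$C{\left(P \right)} = - \frac{1}{210} + P$ ($C{\left(P \right)} = P - \frac{1}{210} = - \frac{1}{210} + P$)
$\sqrt{Q + C{\left(102 \right)}} = \sqrt{11356 + \left(- \frac{1}{210} + 102\right)} = \sqrt{11356 + \frac{21419}{210}} = \sqrt{\frac{2406179}{210}} = \frac{\sqrt{505297590}}{210}$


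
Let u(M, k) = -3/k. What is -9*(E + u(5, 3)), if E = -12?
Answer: 117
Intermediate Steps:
-9*(E + u(5, 3)) = -9*(-12 - 3/3) = -9*(-12 - 3*1/3) = -9*(-12 - 1) = -9*(-13) = 117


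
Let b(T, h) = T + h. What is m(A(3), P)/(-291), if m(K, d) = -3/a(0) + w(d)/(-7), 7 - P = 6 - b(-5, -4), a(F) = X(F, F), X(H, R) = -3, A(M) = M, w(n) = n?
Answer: -5/679 ≈ -0.0073638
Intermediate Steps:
a(F) = -3
P = -8 (P = 7 - (6 - (-5 - 4)) = 7 - (6 - 1*(-9)) = 7 - (6 + 9) = 7 - 1*15 = 7 - 15 = -8)
m(K, d) = 1 - d/7 (m(K, d) = -3/(-3) + d/(-7) = -3*(-⅓) + d*(-⅐) = 1 - d/7)
m(A(3), P)/(-291) = (1 - ⅐*(-8))/(-291) = (1 + 8/7)*(-1/291) = (15/7)*(-1/291) = -5/679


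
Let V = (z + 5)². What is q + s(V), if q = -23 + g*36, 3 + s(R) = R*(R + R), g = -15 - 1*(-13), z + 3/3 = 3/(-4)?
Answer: 16017/128 ≈ 125.13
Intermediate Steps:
z = -7/4 (z = -1 + 3/(-4) = -1 + 3*(-¼) = -1 - ¾ = -7/4 ≈ -1.7500)
V = 169/16 (V = (-7/4 + 5)² = (13/4)² = 169/16 ≈ 10.563)
g = -2 (g = -15 + 13 = -2)
s(R) = -3 + 2*R² (s(R) = -3 + R*(R + R) = -3 + R*(2*R) = -3 + 2*R²)
q = -95 (q = -23 - 2*36 = -23 - 72 = -95)
q + s(V) = -95 + (-3 + 2*(169/16)²) = -95 + (-3 + 2*(28561/256)) = -95 + (-3 + 28561/128) = -95 + 28177/128 = 16017/128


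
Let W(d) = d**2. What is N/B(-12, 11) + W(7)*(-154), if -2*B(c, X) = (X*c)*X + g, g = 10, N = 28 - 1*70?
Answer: -777244/103 ≈ -7546.1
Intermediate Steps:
N = -42 (N = 28 - 70 = -42)
B(c, X) = -5 - c*X**2/2 (B(c, X) = -((X*c)*X + 10)/2 = -(c*X**2 + 10)/2 = -(10 + c*X**2)/2 = -5 - c*X**2/2)
N/B(-12, 11) + W(7)*(-154) = -42/(-5 - 1/2*(-12)*11**2) + 7**2*(-154) = -42/(-5 - 1/2*(-12)*121) + 49*(-154) = -42/(-5 + 726) - 7546 = -42/721 - 7546 = -42*1/721 - 7546 = -6/103 - 7546 = -777244/103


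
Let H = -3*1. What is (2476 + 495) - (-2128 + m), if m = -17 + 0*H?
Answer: 5116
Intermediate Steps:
H = -3
m = -17 (m = -17 + 0*(-3) = -17 + 0 = -17)
(2476 + 495) - (-2128 + m) = (2476 + 495) - (-2128 - 17) = 2971 - 1*(-2145) = 2971 + 2145 = 5116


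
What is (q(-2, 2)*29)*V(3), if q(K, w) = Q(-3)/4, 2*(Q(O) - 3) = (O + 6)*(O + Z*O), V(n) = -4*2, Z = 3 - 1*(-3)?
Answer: 1653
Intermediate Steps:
Z = 6 (Z = 3 + 3 = 6)
V(n) = -8
Q(O) = 3 + 7*O*(6 + O)/2 (Q(O) = 3 + ((O + 6)*(O + 6*O))/2 = 3 + ((6 + O)*(7*O))/2 = 3 + (7*O*(6 + O))/2 = 3 + 7*O*(6 + O)/2)
q(K, w) = -57/8 (q(K, w) = (3 + 21*(-3) + (7/2)*(-3)**2)/4 = (3 - 63 + (7/2)*9)*(1/4) = (3 - 63 + 63/2)*(1/4) = -57/2*1/4 = -57/8)
(q(-2, 2)*29)*V(3) = -57/8*29*(-8) = -1653/8*(-8) = 1653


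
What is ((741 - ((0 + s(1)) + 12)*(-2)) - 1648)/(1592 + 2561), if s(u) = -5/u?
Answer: -893/4153 ≈ -0.21503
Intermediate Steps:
((741 - ((0 + s(1)) + 12)*(-2)) - 1648)/(1592 + 2561) = ((741 - ((0 - 5/1) + 12)*(-2)) - 1648)/(1592 + 2561) = ((741 - ((0 - 5*1) + 12)*(-2)) - 1648)/4153 = ((741 - ((0 - 5) + 12)*(-2)) - 1648)*(1/4153) = ((741 - (-5 + 12)*(-2)) - 1648)*(1/4153) = ((741 - 7*(-2)) - 1648)*(1/4153) = ((741 - 1*(-14)) - 1648)*(1/4153) = ((741 + 14) - 1648)*(1/4153) = (755 - 1648)*(1/4153) = -893*1/4153 = -893/4153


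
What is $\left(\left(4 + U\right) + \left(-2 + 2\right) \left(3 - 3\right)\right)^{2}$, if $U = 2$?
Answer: $36$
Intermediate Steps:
$\left(\left(4 + U\right) + \left(-2 + 2\right) \left(3 - 3\right)\right)^{2} = \left(\left(4 + 2\right) + \left(-2 + 2\right) \left(3 - 3\right)\right)^{2} = \left(6 + 0 \cdot 0\right)^{2} = \left(6 + 0\right)^{2} = 6^{2} = 36$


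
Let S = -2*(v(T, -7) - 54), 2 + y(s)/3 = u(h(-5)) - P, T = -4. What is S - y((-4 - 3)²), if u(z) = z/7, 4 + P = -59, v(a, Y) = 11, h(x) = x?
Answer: -664/7 ≈ -94.857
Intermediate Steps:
P = -63 (P = -4 - 59 = -63)
u(z) = z/7 (u(z) = z*(⅐) = z/7)
y(s) = 1266/7 (y(s) = -6 + 3*((⅐)*(-5) - 1*(-63)) = -6 + 3*(-5/7 + 63) = -6 + 3*(436/7) = -6 + 1308/7 = 1266/7)
S = 86 (S = -2*(11 - 54) = -2*(-43) = 86)
S - y((-4 - 3)²) = 86 - 1*1266/7 = 86 - 1266/7 = -664/7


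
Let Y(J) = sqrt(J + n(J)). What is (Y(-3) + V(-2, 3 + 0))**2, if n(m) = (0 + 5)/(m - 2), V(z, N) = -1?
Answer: (1 - 2*I)**2 ≈ -3.0 - 4.0*I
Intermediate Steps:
n(m) = 5/(-2 + m)
Y(J) = sqrt(J + 5/(-2 + J))
(Y(-3) + V(-2, 3 + 0))**2 = (sqrt((5 - 3*(-2 - 3))/(-2 - 3)) - 1)**2 = (sqrt((5 - 3*(-5))/(-5)) - 1)**2 = (sqrt(-(5 + 15)/5) - 1)**2 = (sqrt(-1/5*20) - 1)**2 = (sqrt(-4) - 1)**2 = (2*I - 1)**2 = (-1 + 2*I)**2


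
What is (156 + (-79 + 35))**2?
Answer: 12544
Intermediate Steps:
(156 + (-79 + 35))**2 = (156 - 44)**2 = 112**2 = 12544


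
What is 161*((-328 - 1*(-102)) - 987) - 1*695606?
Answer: -890899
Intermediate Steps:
161*((-328 - 1*(-102)) - 987) - 1*695606 = 161*((-328 + 102) - 987) - 695606 = 161*(-226 - 987) - 695606 = 161*(-1213) - 695606 = -195293 - 695606 = -890899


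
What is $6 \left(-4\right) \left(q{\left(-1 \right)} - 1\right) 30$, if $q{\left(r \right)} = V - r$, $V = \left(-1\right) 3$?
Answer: $2160$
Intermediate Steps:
$V = -3$
$q{\left(r \right)} = -3 - r$
$6 \left(-4\right) \left(q{\left(-1 \right)} - 1\right) 30 = 6 \left(-4\right) \left(\left(-3 - -1\right) - 1\right) 30 = - 24 \left(\left(-3 + 1\right) - 1\right) 30 = - 24 \left(-2 - 1\right) 30 = \left(-24\right) \left(-3\right) 30 = 72 \cdot 30 = 2160$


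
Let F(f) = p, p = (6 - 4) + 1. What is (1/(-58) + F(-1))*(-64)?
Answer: -5536/29 ≈ -190.90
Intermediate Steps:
p = 3 (p = 2 + 1 = 3)
F(f) = 3
(1/(-58) + F(-1))*(-64) = (1/(-58) + 3)*(-64) = (-1/58 + 3)*(-64) = (173/58)*(-64) = -5536/29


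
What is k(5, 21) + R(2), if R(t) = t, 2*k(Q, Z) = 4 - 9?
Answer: -½ ≈ -0.50000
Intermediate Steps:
k(Q, Z) = -5/2 (k(Q, Z) = (4 - 9)/2 = (½)*(-5) = -5/2)
k(5, 21) + R(2) = -5/2 + 2 = -½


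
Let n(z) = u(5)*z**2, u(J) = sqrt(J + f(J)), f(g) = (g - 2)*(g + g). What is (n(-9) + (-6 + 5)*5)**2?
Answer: 229660 - 810*sqrt(35) ≈ 2.2487e+5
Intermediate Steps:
f(g) = 2*g*(-2 + g) (f(g) = (-2 + g)*(2*g) = 2*g*(-2 + g))
u(J) = sqrt(J + 2*J*(-2 + J))
n(z) = sqrt(35)*z**2 (n(z) = sqrt(5*(-3 + 2*5))*z**2 = sqrt(5*(-3 + 10))*z**2 = sqrt(5*7)*z**2 = sqrt(35)*z**2)
(n(-9) + (-6 + 5)*5)**2 = (sqrt(35)*(-9)**2 + (-6 + 5)*5)**2 = (sqrt(35)*81 - 1*5)**2 = (81*sqrt(35) - 5)**2 = (-5 + 81*sqrt(35))**2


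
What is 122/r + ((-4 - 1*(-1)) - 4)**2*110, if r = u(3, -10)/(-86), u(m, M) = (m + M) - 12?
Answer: 112902/19 ≈ 5942.2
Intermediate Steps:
u(m, M) = -12 + M + m (u(m, M) = (M + m) - 12 = -12 + M + m)
r = 19/86 (r = (-12 - 10 + 3)/(-86) = -19*(-1/86) = 19/86 ≈ 0.22093)
122/r + ((-4 - 1*(-1)) - 4)**2*110 = 122/(19/86) + ((-4 - 1*(-1)) - 4)**2*110 = 122*(86/19) + ((-4 + 1) - 4)**2*110 = 10492/19 + (-3 - 4)**2*110 = 10492/19 + (-7)**2*110 = 10492/19 + 49*110 = 10492/19 + 5390 = 112902/19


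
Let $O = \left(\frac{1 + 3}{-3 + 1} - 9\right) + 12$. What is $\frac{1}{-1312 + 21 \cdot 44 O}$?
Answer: $- \frac{1}{388} \approx -0.0025773$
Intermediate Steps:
$O = 1$ ($O = \left(\frac{4}{-2} - 9\right) + 12 = \left(4 \left(- \frac{1}{2}\right) - 9\right) + 12 = \left(-2 - 9\right) + 12 = -11 + 12 = 1$)
$\frac{1}{-1312 + 21 \cdot 44 O} = \frac{1}{-1312 + 21 \cdot 44 \cdot 1} = \frac{1}{-1312 + 924 \cdot 1} = \frac{1}{-1312 + 924} = \frac{1}{-388} = - \frac{1}{388}$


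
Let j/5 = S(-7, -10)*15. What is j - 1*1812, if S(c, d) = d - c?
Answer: -2037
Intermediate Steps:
j = -225 (j = 5*((-10 - 1*(-7))*15) = 5*((-10 + 7)*15) = 5*(-3*15) = 5*(-45) = -225)
j - 1*1812 = -225 - 1*1812 = -225 - 1812 = -2037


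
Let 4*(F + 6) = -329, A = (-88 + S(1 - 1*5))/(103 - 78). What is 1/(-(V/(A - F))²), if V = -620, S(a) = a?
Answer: -71520849/3844000000 ≈ -0.018606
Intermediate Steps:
A = -92/25 (A = (-88 + (1 - 1*5))/(103 - 78) = (-88 + (1 - 5))/25 = (-88 - 4)*(1/25) = -92*1/25 = -92/25 ≈ -3.6800)
F = -353/4 (F = -6 + (¼)*(-329) = -6 - 329/4 = -353/4 ≈ -88.250)
1/(-(V/(A - F))²) = 1/(-(-620/(-92/25 - 1*(-353/4)))²) = 1/(-(-620/(-92/25 + 353/4))²) = 1/(-(-620/8457/100)²) = 1/(-(-620*100/8457)²) = 1/(-(-62000/8457)²) = 1/(-1*3844000000/71520849) = 1/(-3844000000/71520849) = -71520849/3844000000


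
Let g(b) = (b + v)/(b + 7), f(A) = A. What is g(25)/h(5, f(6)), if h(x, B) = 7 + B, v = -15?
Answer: 5/208 ≈ 0.024038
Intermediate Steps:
g(b) = (-15 + b)/(7 + b) (g(b) = (b - 15)/(b + 7) = (-15 + b)/(7 + b))
g(25)/h(5, f(6)) = ((-15 + 25)/(7 + 25))/(7 + 6) = (10/32)/13 = ((1/32)*10)*(1/13) = (5/16)*(1/13) = 5/208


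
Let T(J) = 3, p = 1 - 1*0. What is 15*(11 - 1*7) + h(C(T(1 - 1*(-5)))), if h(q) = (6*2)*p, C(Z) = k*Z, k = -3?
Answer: 72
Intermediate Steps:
p = 1 (p = 1 + 0 = 1)
C(Z) = -3*Z
h(q) = 12 (h(q) = (6*2)*1 = 12*1 = 12)
15*(11 - 1*7) + h(C(T(1 - 1*(-5)))) = 15*(11 - 1*7) + 12 = 15*(11 - 7) + 12 = 15*4 + 12 = 60 + 12 = 72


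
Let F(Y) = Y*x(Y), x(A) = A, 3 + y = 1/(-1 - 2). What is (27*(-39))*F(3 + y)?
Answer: -117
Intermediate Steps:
y = -10/3 (y = -3 + 1/(-1 - 2) = -3 + 1/(-3) = -3 - ⅓ = -10/3 ≈ -3.3333)
F(Y) = Y² (F(Y) = Y*Y = Y²)
(27*(-39))*F(3 + y) = (27*(-39))*(3 - 10/3)² = -1053*(-⅓)² = -1053*⅑ = -117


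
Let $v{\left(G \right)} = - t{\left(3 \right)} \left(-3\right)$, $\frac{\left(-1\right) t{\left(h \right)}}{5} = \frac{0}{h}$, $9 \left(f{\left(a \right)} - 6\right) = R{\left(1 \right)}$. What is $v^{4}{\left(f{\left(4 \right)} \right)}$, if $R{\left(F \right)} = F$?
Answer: $0$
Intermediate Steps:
$f{\left(a \right)} = \frac{55}{9}$ ($f{\left(a \right)} = 6 + \frac{1}{9} \cdot 1 = 6 + \frac{1}{9} = \frac{55}{9}$)
$t{\left(h \right)} = 0$ ($t{\left(h \right)} = - 5 \frac{0}{h} = \left(-5\right) 0 = 0$)
$v{\left(G \right)} = 0$ ($v{\left(G \right)} = \left(-1\right) 0 \left(-3\right) = 0 \left(-3\right) = 0$)
$v^{4}{\left(f{\left(4 \right)} \right)} = 0^{4} = 0$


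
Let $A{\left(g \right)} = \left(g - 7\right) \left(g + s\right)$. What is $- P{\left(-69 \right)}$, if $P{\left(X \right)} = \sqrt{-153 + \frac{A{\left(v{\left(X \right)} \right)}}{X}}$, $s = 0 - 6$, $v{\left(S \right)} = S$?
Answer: $- \frac{i \sqrt{124637}}{23} \approx - 15.35 i$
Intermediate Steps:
$s = -6$ ($s = 0 - 6 = -6$)
$A{\left(g \right)} = \left(-7 + g\right) \left(-6 + g\right)$ ($A{\left(g \right)} = \left(g - 7\right) \left(g - 6\right) = \left(-7 + g\right) \left(-6 + g\right)$)
$P{\left(X \right)} = \sqrt{-153 + \frac{42 + X^{2} - 13 X}{X}}$
$- P{\left(-69 \right)} = - \sqrt{-166 - 69 + \frac{42}{-69}} = - \sqrt{-166 - 69 + 42 \left(- \frac{1}{69}\right)} = - \sqrt{-166 - 69 - \frac{14}{23}} = - \sqrt{- \frac{5419}{23}} = - \frac{i \sqrt{124637}}{23}$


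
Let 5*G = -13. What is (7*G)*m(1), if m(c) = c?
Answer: -91/5 ≈ -18.200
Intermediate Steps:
G = -13/5 (G = (⅕)*(-13) = -13/5 ≈ -2.6000)
(7*G)*m(1) = (7*(-13/5))*1 = -91/5*1 = -91/5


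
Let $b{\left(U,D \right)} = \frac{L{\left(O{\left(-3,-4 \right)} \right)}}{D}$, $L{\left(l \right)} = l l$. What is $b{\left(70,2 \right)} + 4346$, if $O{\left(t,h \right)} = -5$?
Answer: $\frac{8717}{2} \approx 4358.5$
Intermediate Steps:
$L{\left(l \right)} = l^{2}$
$b{\left(U,D \right)} = \frac{25}{D}$ ($b{\left(U,D \right)} = \frac{\left(-5\right)^{2}}{D} = \frac{25}{D}$)
$b{\left(70,2 \right)} + 4346 = \frac{25}{2} + 4346 = \frac{8717}{2}$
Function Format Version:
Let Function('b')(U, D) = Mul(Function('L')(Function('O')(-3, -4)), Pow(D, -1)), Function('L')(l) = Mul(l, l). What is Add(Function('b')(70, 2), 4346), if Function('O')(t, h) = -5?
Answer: Rational(8717, 2) ≈ 4358.5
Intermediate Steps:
Function('L')(l) = Pow(l, 2)
Function('b')(U, D) = Mul(25, Pow(D, -1)) (Function('b')(U, D) = Mul(Pow(-5, 2), Pow(D, -1)) = Mul(25, Pow(D, -1)))
Add(Function('b')(70, 2), 4346) = Add(Mul(25, Pow(2, -1)), 4346) = Add(Mul(25, Rational(1, 2)), 4346) = Add(Rational(25, 2), 4346) = Rational(8717, 2)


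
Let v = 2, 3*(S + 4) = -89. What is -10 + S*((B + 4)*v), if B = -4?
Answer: -10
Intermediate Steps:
S = -101/3 (S = -4 + (⅓)*(-89) = -4 - 89/3 = -101/3 ≈ -33.667)
-10 + S*((B + 4)*v) = -10 - 101*(-4 + 4)*2/3 = -10 - 0*2 = -10 - 101/3*0 = -10 + 0 = -10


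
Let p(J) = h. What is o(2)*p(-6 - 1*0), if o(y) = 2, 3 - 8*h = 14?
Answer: -11/4 ≈ -2.7500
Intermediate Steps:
h = -11/8 (h = 3/8 - ⅛*14 = 3/8 - 7/4 = -11/8 ≈ -1.3750)
p(J) = -11/8
o(2)*p(-6 - 1*0) = 2*(-11/8) = -11/4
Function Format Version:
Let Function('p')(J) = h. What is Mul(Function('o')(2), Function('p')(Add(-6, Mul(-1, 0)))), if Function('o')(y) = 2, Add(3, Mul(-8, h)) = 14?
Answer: Rational(-11, 4) ≈ -2.7500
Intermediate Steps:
h = Rational(-11, 8) (h = Add(Rational(3, 8), Mul(Rational(-1, 8), 14)) = Add(Rational(3, 8), Rational(-7, 4)) = Rational(-11, 8) ≈ -1.3750)
Function('p')(J) = Rational(-11, 8)
Mul(Function('o')(2), Function('p')(Add(-6, Mul(-1, 0)))) = Mul(2, Rational(-11, 8)) = Rational(-11, 4)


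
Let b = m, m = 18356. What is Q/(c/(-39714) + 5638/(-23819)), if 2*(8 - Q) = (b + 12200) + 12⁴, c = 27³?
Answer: 8084069608236/230912303 ≈ 35009.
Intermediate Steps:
b = 18356
c = 19683
Q = -25638 (Q = 8 - ((18356 + 12200) + 12⁴)/2 = 8 - (30556 + 20736)/2 = 8 - ½*51292 = 8 - 25646 = -25638)
Q/(c/(-39714) + 5638/(-23819)) = -25638/(19683/(-39714) + 5638/(-23819)) = -25638/(19683*(-1/39714) + 5638*(-1/23819)) = -25638/(-6561/13238 - 5638/23819) = -25638/(-230912303/315315922) = -25638*(-315315922/230912303) = 8084069608236/230912303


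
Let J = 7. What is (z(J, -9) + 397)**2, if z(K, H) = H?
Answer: 150544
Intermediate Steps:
(z(J, -9) + 397)**2 = (-9 + 397)**2 = 388**2 = 150544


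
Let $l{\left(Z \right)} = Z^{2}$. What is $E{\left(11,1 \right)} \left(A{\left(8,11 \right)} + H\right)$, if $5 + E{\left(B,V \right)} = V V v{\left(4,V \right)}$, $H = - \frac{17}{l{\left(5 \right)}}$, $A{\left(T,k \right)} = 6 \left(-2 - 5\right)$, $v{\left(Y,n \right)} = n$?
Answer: $\frac{4268}{25} \approx 170.72$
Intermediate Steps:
$A{\left(T,k \right)} = -42$ ($A{\left(T,k \right)} = 6 \left(-7\right) = -42$)
$H = - \frac{17}{25}$ ($H = - \frac{17}{5^{2}} = - \frac{17}{25} \approx -0.68$)
$E{\left(B,V \right)} = -5 + V^{3}$ ($E{\left(B,V \right)} = -5 + V V V = -5 + V^{2} V = -5 + V^{3}$)
$E{\left(11,1 \right)} \left(A{\left(8,11 \right)} + H\right) = \left(-5 + 1^{3}\right) \left(-42 - \frac{17}{25}\right) = \left(-5 + 1\right) \left(- \frac{1067}{25}\right) = \left(-4\right) \left(- \frac{1067}{25}\right) = \frac{4268}{25}$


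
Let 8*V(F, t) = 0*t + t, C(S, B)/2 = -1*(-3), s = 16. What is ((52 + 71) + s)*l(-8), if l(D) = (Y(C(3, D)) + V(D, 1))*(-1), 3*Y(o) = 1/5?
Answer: -3197/120 ≈ -26.642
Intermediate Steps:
C(S, B) = 6 (C(S, B) = 2*(-1*(-3)) = 2*3 = 6)
Y(o) = 1/15 (Y(o) = (⅓)/5 = (⅓)*(⅕) = 1/15)
V(F, t) = t/8 (V(F, t) = (0*t + t)/8 = (0 + t)/8 = t/8)
l(D) = -23/120 (l(D) = (1/15 + (⅛)*1)*(-1) = (1/15 + ⅛)*(-1) = (23/120)*(-1) = -23/120)
((52 + 71) + s)*l(-8) = ((52 + 71) + 16)*(-23/120) = (123 + 16)*(-23/120) = 139*(-23/120) = -3197/120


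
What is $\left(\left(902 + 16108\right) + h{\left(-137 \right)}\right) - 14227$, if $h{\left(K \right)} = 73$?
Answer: $2856$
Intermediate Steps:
$\left(\left(902 + 16108\right) + h{\left(-137 \right)}\right) - 14227 = \left(\left(902 + 16108\right) + 73\right) - 14227 = \left(17010 + 73\right) - 14227 = 17083 - 14227 = 2856$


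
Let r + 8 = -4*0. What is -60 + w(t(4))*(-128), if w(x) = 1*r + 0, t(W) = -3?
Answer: 964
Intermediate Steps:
r = -8 (r = -8 - 4*0 = -8 + 0 = -8)
w(x) = -8 (w(x) = 1*(-8) + 0 = -8 + 0 = -8)
-60 + w(t(4))*(-128) = -60 - 8*(-128) = -60 + 1024 = 964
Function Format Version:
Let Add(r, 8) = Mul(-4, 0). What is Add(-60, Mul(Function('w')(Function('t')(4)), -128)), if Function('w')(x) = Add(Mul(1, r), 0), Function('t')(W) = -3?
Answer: 964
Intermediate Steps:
r = -8 (r = Add(-8, Mul(-4, 0)) = Add(-8, 0) = -8)
Function('w')(x) = -8 (Function('w')(x) = Add(Mul(1, -8), 0) = Add(-8, 0) = -8)
Add(-60, Mul(Function('w')(Function('t')(4)), -128)) = Add(-60, Mul(-8, -128)) = Add(-60, 1024) = 964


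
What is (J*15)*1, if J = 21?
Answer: 315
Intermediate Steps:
(J*15)*1 = (21*15)*1 = 315*1 = 315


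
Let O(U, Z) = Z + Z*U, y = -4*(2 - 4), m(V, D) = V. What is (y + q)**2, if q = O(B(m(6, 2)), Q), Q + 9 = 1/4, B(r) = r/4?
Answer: 12321/64 ≈ 192.52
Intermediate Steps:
B(r) = r/4 (B(r) = r*(1/4) = r/4)
y = 8 (y = -4*(-2) = 8)
Q = -35/4 (Q = -9 + 1/4 = -35/4 ≈ -8.7500)
O(U, Z) = Z + U*Z
q = -175/8 (q = -35*(1 + (1/4)*6)/4 = -35*(1 + 3/2)/4 = -35/4*5/2 = -175/8 ≈ -21.875)
(y + q)**2 = (8 - 175/8)**2 = (-111/8)**2 = 12321/64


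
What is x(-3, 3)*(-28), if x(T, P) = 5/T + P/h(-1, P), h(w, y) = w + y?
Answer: 14/3 ≈ 4.6667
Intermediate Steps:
x(T, P) = 5/T + P/(-1 + P)
x(-3, 3)*(-28) = (5/(-3) + 3/(-1 + 3))*(-28) = (5*(-⅓) + 3/2)*(-28) = (-5/3 + 3*(½))*(-28) = (-5/3 + 3/2)*(-28) = -⅙*(-28) = 14/3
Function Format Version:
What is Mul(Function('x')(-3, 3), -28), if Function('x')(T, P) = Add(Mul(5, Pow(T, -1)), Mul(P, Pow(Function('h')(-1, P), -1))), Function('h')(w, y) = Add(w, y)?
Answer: Rational(14, 3) ≈ 4.6667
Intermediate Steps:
Function('x')(T, P) = Add(Mul(5, Pow(T, -1)), Mul(P, Pow(Add(-1, P), -1)))
Mul(Function('x')(-3, 3), -28) = Mul(Add(Mul(5, Pow(-3, -1)), Mul(3, Pow(Add(-1, 3), -1))), -28) = Mul(Add(Mul(5, Rational(-1, 3)), Mul(3, Pow(2, -1))), -28) = Mul(Add(Rational(-5, 3), Mul(3, Rational(1, 2))), -28) = Mul(Add(Rational(-5, 3), Rational(3, 2)), -28) = Mul(Rational(-1, 6), -28) = Rational(14, 3)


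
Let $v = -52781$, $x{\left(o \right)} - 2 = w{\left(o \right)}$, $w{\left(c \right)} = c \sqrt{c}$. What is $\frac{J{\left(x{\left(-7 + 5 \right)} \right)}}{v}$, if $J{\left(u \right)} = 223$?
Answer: $- \frac{223}{52781} \approx -0.004225$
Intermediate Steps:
$w{\left(c \right)} = c^{\frac{3}{2}}$
$x{\left(o \right)} = 2 + o^{\frac{3}{2}}$
$\frac{J{\left(x{\left(-7 + 5 \right)} \right)}}{v} = \frac{223}{-52781} = 223 \left(- \frac{1}{52781}\right) = - \frac{223}{52781}$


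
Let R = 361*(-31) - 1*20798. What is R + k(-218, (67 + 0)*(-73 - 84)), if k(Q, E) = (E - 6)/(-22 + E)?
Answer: -337185524/10541 ≈ -31988.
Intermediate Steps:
R = -31989 (R = -11191 - 20798 = -31989)
k(Q, E) = (-6 + E)/(-22 + E)
R + k(-218, (67 + 0)*(-73 - 84)) = -31989 + (-6 + (67 + 0)*(-73 - 84))/(-22 + (67 + 0)*(-73 - 84)) = -31989 + (-6 + 67*(-157))/(-22 + 67*(-157)) = -31989 + (-6 - 10519)/(-22 - 10519) = -31989 - 10525/(-10541) = -31989 - 1/10541*(-10525) = -31989 + 10525/10541 = -337185524/10541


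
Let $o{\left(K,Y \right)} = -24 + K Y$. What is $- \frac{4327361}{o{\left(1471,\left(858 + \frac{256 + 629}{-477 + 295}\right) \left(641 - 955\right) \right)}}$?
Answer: $\frac{393789851}{35859373821} \approx 0.010982$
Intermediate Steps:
$- \frac{4327361}{o{\left(1471,\left(858 + \frac{256 + 629}{-477 + 295}\right) \left(641 - 955\right) \right)}} = - \frac{4327361}{-24 + 1471 \left(858 + \frac{256 + 629}{-477 + 295}\right) \left(641 - 955\right)} = - \frac{4327361}{-24 + 1471 \left(858 + \frac{885}{-182}\right) \left(-314\right)} = - \frac{4327361}{-24 + 1471 \left(858 + 885 \left(- \frac{1}{182}\right)\right) \left(-314\right)} = - \frac{4327361}{-24 + 1471 \left(858 - \frac{885}{182}\right) \left(-314\right)} = - \frac{4327361}{-24 + 1471 \cdot \frac{155271}{182} \left(-314\right)} = - \frac{4327361}{-24 + 1471 \left(- \frac{24377547}{91}\right)} = - \frac{4327361}{-24 - \frac{35859371637}{91}} = - \frac{4327361}{- \frac{35859373821}{91}} = \left(-4327361\right) \left(- \frac{91}{35859373821}\right) = \frac{393789851}{35859373821}$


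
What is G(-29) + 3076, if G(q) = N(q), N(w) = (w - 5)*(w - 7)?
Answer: 4300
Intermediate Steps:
N(w) = (-7 + w)*(-5 + w) (N(w) = (-5 + w)*(-7 + w) = (-7 + w)*(-5 + w))
G(q) = 35 + q**2 - 12*q
G(-29) + 3076 = (35 + (-29)**2 - 12*(-29)) + 3076 = (35 + 841 + 348) + 3076 = 1224 + 3076 = 4300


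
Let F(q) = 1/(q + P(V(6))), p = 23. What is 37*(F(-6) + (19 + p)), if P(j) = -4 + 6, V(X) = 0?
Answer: 6179/4 ≈ 1544.8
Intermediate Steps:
P(j) = 2
F(q) = 1/(2 + q) (F(q) = 1/(q + 2) = 1/(2 + q))
37*(F(-6) + (19 + p)) = 37*(1/(2 - 6) + (19 + 23)) = 37*(1/(-4) + 42) = 37*(-¼ + 42) = 37*(167/4) = 6179/4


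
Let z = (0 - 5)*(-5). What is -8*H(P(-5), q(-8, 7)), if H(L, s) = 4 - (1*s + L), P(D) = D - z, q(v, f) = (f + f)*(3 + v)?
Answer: -832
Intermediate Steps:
q(v, f) = 2*f*(3 + v) (q(v, f) = (2*f)*(3 + v) = 2*f*(3 + v))
z = 25 (z = -5*(-5) = 25)
P(D) = -25 + D (P(D) = D - 1*25 = D - 25 = -25 + D)
H(L, s) = 4 - L - s (H(L, s) = 4 - (s + L) = 4 - (L + s) = 4 + (-L - s) = 4 - L - s)
-8*H(P(-5), q(-8, 7)) = -8*(4 - (-25 - 5) - 2*7*(3 - 8)) = -8*(4 - 1*(-30) - 2*7*(-5)) = -8*(4 + 30 - 1*(-70)) = -8*(4 + 30 + 70) = -8*104 = -832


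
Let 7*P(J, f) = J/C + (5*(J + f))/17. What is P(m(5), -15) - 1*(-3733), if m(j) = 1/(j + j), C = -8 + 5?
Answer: 6662279/1785 ≈ 3732.4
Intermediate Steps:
C = -3
m(j) = 1/(2*j)
P(J, f) = -2*J/357 + 5*f/119 (P(J, f) = (J/(-3) + (5*(J + f))/17)/7 = (J*(-⅓) + (5*J + 5*f)*(1/17))/7 = (-J/3 + (5*J/17 + 5*f/17))/7 = (-2*J/51 + 5*f/17)/7 = -2*J/357 + 5*f/119)
P(m(5), -15) - 1*(-3733) = (-1/(357*5) + (5/119)*(-15)) - 1*(-3733) = (-1/(357*5) - 75/119) + 3733 = (-2/357*⅒ - 75/119) + 3733 = (-1/1785 - 75/119) + 3733 = -1126/1785 + 3733 = 6662279/1785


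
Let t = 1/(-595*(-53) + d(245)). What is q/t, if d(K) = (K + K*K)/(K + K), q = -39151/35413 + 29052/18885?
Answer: 436355542018/31846405 ≈ 13702.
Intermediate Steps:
q = 13783421/31846405 (q = -39151*1/35413 + 29052*(1/18885) = -5593/5059 + 9684/6295 = 13783421/31846405 ≈ 0.43281)
d(K) = (K + K²)/(2*K) (d(K) = (K + K²)/((2*K)) = (K + K²)*(1/(2*K)) = (K + K²)/(2*K))
t = 1/31658 (t = 1/(-595*(-53) + (½ + (½)*245)) = 1/(31535 + (½ + 245/2)) = 1/(31535 + 123) = 1/31658 ≈ 3.1588e-5)
q/t = 13783421/(31846405*(1/31658)) = (13783421/31846405)*31658 = 436355542018/31846405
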